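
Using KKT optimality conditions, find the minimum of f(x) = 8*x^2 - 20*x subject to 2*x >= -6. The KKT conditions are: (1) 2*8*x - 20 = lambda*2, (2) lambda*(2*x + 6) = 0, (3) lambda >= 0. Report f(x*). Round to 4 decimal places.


Step 1: Try lambda = 0 (constraint inactive).
Stationarity: 2*8*x - 20 = 0
x* = 20/(2*8) = 1.25
Check constraint: 2*1.25 = 2.5 >= -6 -- satisfied.
Step 2: Compute optimal value.
f(x*) = 8*1.25^2 - 20*1.25 = -12.5


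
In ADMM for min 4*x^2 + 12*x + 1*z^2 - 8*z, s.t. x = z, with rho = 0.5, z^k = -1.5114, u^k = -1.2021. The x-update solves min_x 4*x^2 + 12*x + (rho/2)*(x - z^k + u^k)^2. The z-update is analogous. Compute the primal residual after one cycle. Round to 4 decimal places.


ADMM iteration with rho = 0.5, z^k = -1.5114, u^k = -1.2021
Step 1: x-update.
Minimize 4*x^2 + 12*x + (0.5/2)*(x + 1.5114 - 1.2021)^2
FOC: (2*4 + 0.5)*x = -12 + 0.5*(-1.5114 + 1.2021)
x^{k+1} = -1.43
Step 2: z-update.
Minimize 1*z^2 - 8*z + (0.5/2)*(-1.43 - z - 1.2021)^2
FOC: (2*1 + 0.5)*z = 8 + 0.5*(-1.43 - 1.2021)
z^{k+1} = 2.6736
Step 3: u-update.
u^{k+1} = -1.2021 - 1.43 - 2.6736 = -5.3056
Step 4: Primal residual = |-1.43 - 2.6736| = 4.1035


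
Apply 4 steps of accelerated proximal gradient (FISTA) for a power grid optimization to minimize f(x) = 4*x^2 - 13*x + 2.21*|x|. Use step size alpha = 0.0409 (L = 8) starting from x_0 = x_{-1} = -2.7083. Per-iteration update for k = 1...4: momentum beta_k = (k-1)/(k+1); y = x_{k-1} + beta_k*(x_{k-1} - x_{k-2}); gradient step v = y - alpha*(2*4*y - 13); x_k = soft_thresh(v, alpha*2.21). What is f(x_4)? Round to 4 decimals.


FISTA on f(x) = 4*x^2 - 13*x + 2.21*|x|
L = 8, alpha = 0.0409
Iteration 1: beta = 0.0, y = -2.7083 + 0.0*(-2.7083 + 2.7083) = -2.7083
  grad(y) = -34.6664, v = y - alpha*grad = -1.2904
  prox(v) = soft_thresh(-1.2904, 0.0904) = -1.2001
Iteration 2: beta = 0.3333, y = -1.2001 + 0.3333*(-1.2001 + 2.7083) = -0.6973
  grad(y) = -18.5785, v = y - alpha*grad = 0.0626
  prox(v) = soft_thresh(0.0626, 0.0904) = 0.0
Iteration 3: beta = 0.5, y = 0.0 + 0.5*(0.0 + 1.2001) = 0.6
  grad(y) = -8.1998, v = y - alpha*grad = 0.9354
  prox(v) = soft_thresh(0.9354, 0.0904) = 0.845
Iteration 4: beta = 0.6, y = 0.845 + 0.6*(0.845 - 0.0) = 1.352
  grad(y) = -2.1839, v = y - alpha*grad = 1.4413
  prox(v) = soft_thresh(1.4413, 0.0904) = 1.3509
f(x_4) = 4*1.3509^2 - 13*1.3509 + 2.21*|1.3509| = -7.2765


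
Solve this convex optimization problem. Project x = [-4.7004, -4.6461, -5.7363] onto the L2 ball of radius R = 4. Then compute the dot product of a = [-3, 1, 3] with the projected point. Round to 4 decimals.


Step 1: Compute ||x|| (intermediates to 6 decimals).
||x|| = sqrt((-4.7004)^2 + (-4.6461)^2 + (-5.7363)^2) = 8.751294
Step 2: Project.
Since ||x|| > R, scale = R/||x|| = 4/8.751294 = 0.457075, proj(x) = scale * x
proj(x) = [-2.148435, -2.123616, -2.621919]
Step 3: Dot product.
a^T * proj(x) = -3*(-2.148435) + 1*(-2.123616) + 3*(-2.621919) = -3.5441


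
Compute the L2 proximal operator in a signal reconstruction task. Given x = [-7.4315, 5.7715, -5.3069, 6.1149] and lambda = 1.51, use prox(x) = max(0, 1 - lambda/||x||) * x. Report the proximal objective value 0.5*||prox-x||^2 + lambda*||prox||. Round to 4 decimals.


Step 1: Compute ||x||.
||x|| = 12.4134
Step 2: Compute scaling factor.
scale = max(0, 1 - 1.51/12.4134) = 0.8784
Step 3: prox(x) = [-6.5275, 5.0694, -4.6614, 5.3711]
||prox(x)|| = 10.9034
Step 4: Proximal objective.
0.5*||prox-x||^2 = 1.1401
lambda*||prox|| = 16.4641
Total = 17.6042


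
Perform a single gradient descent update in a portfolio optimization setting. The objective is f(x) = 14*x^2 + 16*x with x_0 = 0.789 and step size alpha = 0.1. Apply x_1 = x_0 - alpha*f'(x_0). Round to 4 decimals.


We compute the gradient at x_0 and apply the update.
f'(x) = 28*x + 16
f'(0.789) = 28*0.789 + 16 = 38.092
x_1 = 0.789 - 0.1*38.092 = -3.0202


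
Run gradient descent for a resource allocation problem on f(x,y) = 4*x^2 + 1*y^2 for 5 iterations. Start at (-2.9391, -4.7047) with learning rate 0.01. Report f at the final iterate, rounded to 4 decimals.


Gradient descent on f(x,y) = 4*x^2 + 1*y^2.
Starting point: (-2.9391, -4.7047), alpha = 0.01
Step 1: grad_x = 2*4*-2.9391 = -23.5128, grad_y = 2*1*-4.7047 = -9.4094
  x_1 = -2.9391 - 0.01*-23.5128 = -2.704
  y_1 = -4.7047 - 0.01*-9.4094 = -4.6106
Step 2: grad_x = 2*4*-2.704 = -21.6318, grad_y = 2*1*-4.6106 = -9.2212
  x_2 = -2.704 - 0.01*-21.6318 = -2.4877
  y_2 = -4.6106 - 0.01*-9.2212 = -4.5184
Step 3: grad_x = 2*4*-2.4877 = -19.9012, grad_y = 2*1*-4.5184 = -9.0368
  x_3 = -2.4877 - 0.01*-19.9012 = -2.2886
  y_3 = -4.5184 - 0.01*-9.0368 = -4.428
Step 4: grad_x = 2*4*-2.2886 = -18.3091, grad_y = 2*1*-4.428 = -8.8561
  x_4 = -2.2886 - 0.01*-18.3091 = -2.1056
  y_4 = -4.428 - 0.01*-8.8561 = -4.3395
Step 5: grad_x = 2*4*-2.1056 = -16.8444, grad_y = 2*1*-4.3395 = -8.6789
  x_5 = -2.1056 - 0.01*-16.8444 = -1.9371
  y_5 = -4.3395 - 0.01*-8.6789 = -4.2527
f(-1.9371, -4.2527) = 4*(-1.9371)^2 + 1*(-4.2527)^2 = 33.0948


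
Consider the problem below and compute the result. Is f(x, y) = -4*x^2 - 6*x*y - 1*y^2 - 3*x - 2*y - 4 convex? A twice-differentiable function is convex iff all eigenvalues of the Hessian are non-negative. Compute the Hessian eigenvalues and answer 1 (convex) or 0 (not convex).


The Hessian of f(x,y) = -4*x^2 - 6*x*y - 1*y^2 - 3*x - 2*y - 4 is:
H = [[-8, -6], [-6, -2]]
Trace = -8 - 2 = -10
Determinant = -8*-2 - (-6)^2 = -20
Discriminant = (-10)^2 - 4*-20 = 180.0
Eigenvalues: lambda_1 = -11.7082, lambda_2 = 1.7082
The function is not convex.

0


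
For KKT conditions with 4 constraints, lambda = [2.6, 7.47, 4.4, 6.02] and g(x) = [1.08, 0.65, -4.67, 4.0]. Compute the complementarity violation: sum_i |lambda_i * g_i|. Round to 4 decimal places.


KKT complementary slackness check:
lambda_1 * g_1 = 2.6 * 1.08 = 2.808
lambda_2 * g_2 = 7.47 * 0.65 = 4.8555
lambda_3 * g_3 = 4.4 * -4.67 = -20.548
lambda_4 * g_4 = 6.02 * 4.0 = 24.08
Total violation = 2.808 + 4.8555 + 20.548 + 24.08 = 52.2915


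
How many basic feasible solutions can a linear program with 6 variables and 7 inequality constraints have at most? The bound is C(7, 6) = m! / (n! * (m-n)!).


Each vertex corresponds to some choice of n active constraints out of m, so the number of vertices is at most C(m, n) = m! / (n!(m-n)!).
m = 7, n = 6
Numerator: 7 * 6 * 5 * 4 * 3 * 2
Denominator: 6! = 720
C(7, 6) = 7


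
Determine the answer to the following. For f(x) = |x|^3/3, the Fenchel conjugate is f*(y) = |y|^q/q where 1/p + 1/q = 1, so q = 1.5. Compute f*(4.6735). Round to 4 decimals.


The conjugate exponent q satisfies 1/p + 1/q = 1.
p = 3, so q = 3/(3 - 1) = 1.5
|y|^q = 4.6735^1.5 = 10.1033
f*(4.6735) = 10.1033 / 1.5 = 6.7355


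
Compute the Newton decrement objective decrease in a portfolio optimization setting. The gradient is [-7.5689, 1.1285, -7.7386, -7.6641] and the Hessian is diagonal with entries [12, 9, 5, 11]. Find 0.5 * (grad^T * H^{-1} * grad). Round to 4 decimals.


Step 1: H is diagonal, so H^(-1) * g = [-0.6307, 0.1254, -1.5477, -0.6967].
Step 2: g^T H^(-1) g = sum_i g_i^2 / H_ii
  = (-7.5689)^2/12 + (1.1285)^2/9 + (-7.7386)^2/5 + (-7.6641)^2/11
  = 4.774 + 0.1415 + 11.9772 + 5.3399 = 22.2326
Step 3: Objective decrease = 0.5 * g^T H^(-1) g = 11.1163


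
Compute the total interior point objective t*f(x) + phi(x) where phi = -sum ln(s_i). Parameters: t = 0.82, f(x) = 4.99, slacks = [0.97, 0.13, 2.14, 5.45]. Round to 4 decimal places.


Step 1: Compute log-barrier.
ln values: [-0.0305, -2.0402, 0.7608, 1.6956]
phi = -(-0.0305 - 2.0402 + 0.7608 + 1.6956) = -0.3857
Step 2: Compute augmented objective.
t*f(x) = 0.82*4.99 = 4.0918
Total = 4.0918 - 0.3857 = 3.7061


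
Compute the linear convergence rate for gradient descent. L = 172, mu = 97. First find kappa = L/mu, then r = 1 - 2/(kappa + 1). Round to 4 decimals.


Step 1: Compute the condition number.
kappa = L/mu = 172/97 = 1.7732
Step 2: Compute the convergence rate.
r = 1 - 2/(kappa + 1) = 1 - 2*mu/(L + mu) = (L - mu)/(L + mu) = 75/269 = 0.2788


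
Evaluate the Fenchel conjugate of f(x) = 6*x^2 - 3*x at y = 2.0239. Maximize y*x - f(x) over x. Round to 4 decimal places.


f*(y) = sup_x {y*x - a*x^2 - b*x} = sup_x {(y-b)*x - a*x^2}
FOC: (y - b) - 2a*x = 0 => x* = (y - b)/(2a)
x* = (2.0239 + 3)/(2*6) = 0.4187
f*(2.0239) = (y-b)^2/(4a) = (2.0239 + 3)^2/(4*6)
= 25.2396/24 = 1.0516


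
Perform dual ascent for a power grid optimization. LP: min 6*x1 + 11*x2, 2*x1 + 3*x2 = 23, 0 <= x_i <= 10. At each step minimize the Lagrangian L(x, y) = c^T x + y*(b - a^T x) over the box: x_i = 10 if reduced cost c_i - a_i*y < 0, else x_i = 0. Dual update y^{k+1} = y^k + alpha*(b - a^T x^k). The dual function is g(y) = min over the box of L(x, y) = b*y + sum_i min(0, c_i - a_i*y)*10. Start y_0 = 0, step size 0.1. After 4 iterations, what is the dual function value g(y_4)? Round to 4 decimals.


Dual ascent for LP: min 6*x1 + 11*x2, 2*x1 + 3*x2 = 23, 0 <= x_i <= 10
Step 1: y^k = 0.0, reduced costs: (6.0, 11.0)
  x^k = (0.0, 0.0), subgradient = b - a^T x = 23.0
  y^{k+1} = 0.0 + 0.1*23.0 = 2.3
Step 2: y^k = 2.3, reduced costs: (1.4, 4.1)
  x^k = (0.0, 0.0), subgradient = b - a^T x = 23.0
  y^{k+1} = 2.3 + 0.1*23.0 = 4.6
Step 3: y^k = 4.6, reduced costs: (-3.2, -2.8)
  x^k = (10.0, 10.0), subgradient = b - a^T x = -27.0
  y^{k+1} = 4.6 + 0.1*-27.0 = 1.9
Step 4: y^k = 1.9, reduced costs: (2.2, 5.3)
  x^k = (0.0, 0.0), subgradient = b - a^T x = 23.0
  y^{k+1} = 1.9 + 0.1*23.0 = 4.2
Dual objective at y_4 = 4.2: reduced costs (-2.4, -1.6), box minimizer x = (10.0, 10.0)
g(y_4) = b*y + (c1 - a1*y)*x1 + (c2 - a2*y)*x2 = 23*4.2 + (-2.4)*10.0 + (-1.6)*10.0 = 96.6 - 24.0 - 16.0 = 56.6


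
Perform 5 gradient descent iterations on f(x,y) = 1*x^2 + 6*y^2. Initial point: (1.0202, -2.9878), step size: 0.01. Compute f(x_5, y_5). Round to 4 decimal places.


Gradient descent on f(x,y) = 1*x^2 + 6*y^2.
Starting point: (1.0202, -2.9878), alpha = 0.01
Step 1: grad_x = 2*1*1.0202 = 2.0404, grad_y = 2*6*-2.9878 = -35.8536
  x_1 = 1.0202 - 0.01*2.0404 = 0.9998
  y_1 = -2.9878 - 0.01*-35.8536 = -2.6293
Step 2: grad_x = 2*1*0.9998 = 1.9996, grad_y = 2*6*-2.6293 = -31.5512
  x_2 = 0.9998 - 0.01*1.9996 = 0.9798
  y_2 = -2.6293 - 0.01*-31.5512 = -2.3138
Step 3: grad_x = 2*1*0.9798 = 1.9596, grad_y = 2*6*-2.3138 = -27.765
  x_3 = 0.9798 - 0.01*1.9596 = 0.9602
  y_3 = -2.3138 - 0.01*-27.765 = -2.0361
Step 4: grad_x = 2*1*0.9602 = 1.9204, grad_y = 2*6*-2.0361 = -24.4332
  x_4 = 0.9602 - 0.01*1.9204 = 0.941
  y_4 = -2.0361 - 0.01*-24.4332 = -1.7918
Step 5: grad_x = 2*1*0.941 = 1.882, grad_y = 2*6*-1.7918 = -21.5012
  x_5 = 0.941 - 0.01*1.882 = 0.9222
  y_5 = -1.7918 - 0.01*-21.5012 = -1.5768
f(0.9222, -1.5768) = 1*0.9222^2 + 6*(-1.5768)^2 = 15.7674


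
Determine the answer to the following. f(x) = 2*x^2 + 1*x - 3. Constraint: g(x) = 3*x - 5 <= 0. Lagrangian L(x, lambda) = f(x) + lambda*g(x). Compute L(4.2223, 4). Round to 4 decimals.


Step 1: Evaluate f(x).
f(4.2223) = 2*4.2223^2 + 1*4.2223 - 3 = 36.8779
Step 2: Evaluate g(x).
g(4.2223) = 3*4.2223 - 5 = 7.6669
Step 3: Compute Lagrangian.
L = 36.8779 + 4*7.6669 = 67.5455


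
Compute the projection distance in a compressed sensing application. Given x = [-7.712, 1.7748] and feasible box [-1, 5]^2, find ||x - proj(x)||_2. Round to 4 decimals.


Project each component onto [-1, 5].
clip(-7.712) = -1.0, clip(1.7748) = 1.7748
Projection = [-1.0, 1.7748]
Squared diffs: [45.0509, 0.0]
Distance = sqrt(45.0509) = 6.712


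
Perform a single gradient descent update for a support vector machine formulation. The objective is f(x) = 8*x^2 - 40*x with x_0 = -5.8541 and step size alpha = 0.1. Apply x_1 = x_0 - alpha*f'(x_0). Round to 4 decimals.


We compute the gradient at x_0 and apply the update.
f'(x) = 16*x - 40
f'(-5.8541) = 16*-5.8541 - 40 = -133.6656
x_1 = -5.8541 - 0.1*-133.6656 = 7.5125


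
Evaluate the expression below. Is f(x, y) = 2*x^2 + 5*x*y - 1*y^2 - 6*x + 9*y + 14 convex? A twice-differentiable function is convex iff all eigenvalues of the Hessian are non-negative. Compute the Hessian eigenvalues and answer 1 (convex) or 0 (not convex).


The Hessian of f(x,y) = 2*x^2 + 5*x*y - 1*y^2 - 6*x + 9*y + 14 is:
H = [[4, 5], [5, -2]]
Trace = 4 - 2 = 2
Determinant = 4*-2 - (5)^2 = -33
Discriminant = (2)^2 - 4*-33 = 136.0
Eigenvalues: lambda_1 = -4.831, lambda_2 = 6.831
The function is not convex.

0


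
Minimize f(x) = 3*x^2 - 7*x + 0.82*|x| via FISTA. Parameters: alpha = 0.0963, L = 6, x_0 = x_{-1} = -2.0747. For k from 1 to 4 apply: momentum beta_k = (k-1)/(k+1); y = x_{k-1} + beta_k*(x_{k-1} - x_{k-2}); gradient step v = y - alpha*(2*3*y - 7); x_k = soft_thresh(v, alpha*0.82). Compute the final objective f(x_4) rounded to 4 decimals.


FISTA on f(x) = 3*x^2 - 7*x + 0.82*|x|
L = 6, alpha = 0.0963
Iteration 1: beta = 0.0, y = -2.0747 + 0.0*(-2.0747 + 2.0747) = -2.0747
  grad(y) = -19.4482, v = y - alpha*grad = -0.2018
  prox(v) = soft_thresh(-0.2018, 0.079) = -0.1229
Iteration 2: beta = 0.3333, y = -0.1229 + 0.3333*(-0.1229 + 2.0747) = 0.5277
  grad(y) = -3.8336, v = y - alpha*grad = 0.8969
  prox(v) = soft_thresh(0.8969, 0.079) = 0.8179
Iteration 3: beta = 0.5, y = 0.8179 + 0.5*(0.8179 + 0.1229) = 1.2884
  grad(y) = 0.7301, v = y - alpha*grad = 1.218
  prox(v) = soft_thresh(1.218, 0.079) = 1.1391
Iteration 4: beta = 0.6, y = 1.1391 + 0.6*(1.1391 - 0.8179) = 1.3318
  grad(y) = 0.9905, v = y - alpha*grad = 1.2364
  prox(v) = soft_thresh(1.2364, 0.079) = 1.1574
f(x_4) = 3*1.1574^2 - 7*1.1574 + 0.82*|1.1574| = -3.134


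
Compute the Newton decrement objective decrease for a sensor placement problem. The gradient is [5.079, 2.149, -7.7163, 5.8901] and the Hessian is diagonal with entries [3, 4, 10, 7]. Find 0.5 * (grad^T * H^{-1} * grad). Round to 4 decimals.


Step 1: H is diagonal, so H^(-1) * g = [1.693, 0.5373, -0.7716, 0.8414].
Step 2: g^T H^(-1) g = sum_i g_i^2 / H_ii
  = (5.079)^2/3 + (2.149)^2/4 + (-7.7163)^2/10 + (5.8901)^2/7
  = 8.5987 + 1.1546 + 5.9541 + 4.9562 = 20.6636
Step 3: Objective decrease = 0.5 * g^T H^(-1) g = 10.3318


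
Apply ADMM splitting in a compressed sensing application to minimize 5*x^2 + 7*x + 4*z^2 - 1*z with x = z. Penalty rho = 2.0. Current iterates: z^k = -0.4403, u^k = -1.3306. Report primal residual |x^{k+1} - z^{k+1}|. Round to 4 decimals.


ADMM iteration with rho = 2.0, z^k = -0.4403, u^k = -1.3306
Step 1: x-update.
Minimize 5*x^2 + 7*x + (2.0/2)*(x + 0.4403 - 1.3306)^2
FOC: (2*5 + 2.0)*x = -7 + 2.0*(-0.4403 + 1.3306)
x^{k+1} = -0.435
Step 2: z-update.
Minimize 4*z^2 - 1*z + (2.0/2)*(-0.435 - z - 1.3306)^2
FOC: (2*4 + 2.0)*z = 1 + 2.0*(-0.435 - 1.3306)
z^{k+1} = -0.2531
Step 3: u-update.
u^{k+1} = -1.3306 - 0.435 + 0.2531 = -1.5124
Step 4: Primal residual = |-0.435 + 0.2531| = 0.1818


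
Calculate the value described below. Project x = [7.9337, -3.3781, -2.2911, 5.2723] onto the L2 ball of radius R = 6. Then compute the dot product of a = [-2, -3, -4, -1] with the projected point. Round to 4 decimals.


Step 1: Compute ||x|| (intermediates to 6 decimals).
||x|| = sqrt(7.9337^2 + (-3.3781)^2 + (-2.2911)^2 + 5.2723^2) = 10.363467
Step 2: Project.
Since ||x|| > R, scale = R/||x|| = 6/10.363467 = 0.578957, proj(x) = scale * x
proj(x) = [4.593271, -1.955775, -1.326448, 3.052435]
Step 3: Dot product.
a^T * proj(x) = -2*4.593271 - 3*(-1.955775) - 4*(-1.326448) - 1*3.052435 = -1.0659


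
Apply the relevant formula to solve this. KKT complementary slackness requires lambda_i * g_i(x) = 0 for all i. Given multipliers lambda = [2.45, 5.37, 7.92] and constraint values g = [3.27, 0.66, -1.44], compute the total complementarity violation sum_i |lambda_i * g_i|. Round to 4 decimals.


KKT complementary slackness check:
lambda_1 * g_1 = 2.45 * 3.27 = 8.0115
lambda_2 * g_2 = 5.37 * 0.66 = 3.5442
lambda_3 * g_3 = 7.92 * -1.44 = -11.4048
Total violation = 8.0115 + 3.5442 + 11.4048 = 22.9605


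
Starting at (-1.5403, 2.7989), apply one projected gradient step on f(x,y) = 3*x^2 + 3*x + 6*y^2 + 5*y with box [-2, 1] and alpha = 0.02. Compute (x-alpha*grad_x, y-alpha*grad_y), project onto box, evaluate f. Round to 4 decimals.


Step 1: Compute gradient at (-1.5403, 2.7989).
grad_x = 2*3*-1.5403 + 3 = -6.2418
grad_y = 2*6*2.7989 + 5 = 38.5868
Step 2: Gradient step.
x_raw = -1.5403 - 0.02*-6.2418 = -1.4155
y_raw = 2.7989 - 0.02*38.5868 = 2.0272
Step 3: Project onto [-2, 1].
x_proj = clip(-1.4155) = -1.4155
y_proj = clip(2.0272) = 1.0
Step 4: Evaluate f.
f(-1.4155, 1.0) = 12.7642


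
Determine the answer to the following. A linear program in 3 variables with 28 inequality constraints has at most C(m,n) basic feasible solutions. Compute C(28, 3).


Each vertex corresponds to some choice of n active constraints out of m, so the number of vertices is at most C(m, n) = m! / (n!(m-n)!).
m = 28, n = 3
Numerator: 28 * 27 * 26
Denominator: 3! = 6
C(28, 3) = 3276


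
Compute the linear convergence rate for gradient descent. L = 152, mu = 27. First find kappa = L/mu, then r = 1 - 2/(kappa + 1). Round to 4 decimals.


Step 1: Compute the condition number.
kappa = L/mu = 152/27 = 5.6296
Step 2: Compute the convergence rate.
r = 1 - 2/(kappa + 1) = 1 - 2*mu/(L + mu) = (L - mu)/(L + mu) = 125/179 = 0.6983


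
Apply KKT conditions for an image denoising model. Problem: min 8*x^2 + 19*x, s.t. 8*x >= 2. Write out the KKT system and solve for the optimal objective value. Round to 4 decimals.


Step 1: Try lambda = 0 (constraint inactive).
x_unc = -19/(2*8) = -1.1875
Check: 8*-1.1875 = -9.5 < 2 -- violated!
Step 2: Constraint must be active: 8*x = 2
x* = 2/8 = 0.25
lambda = (2*8*0.25 + 19)/8 = 2.875
Step 3: Compute optimal value.
f(x*) = 8*0.25^2 + 19*0.25 = 5.25


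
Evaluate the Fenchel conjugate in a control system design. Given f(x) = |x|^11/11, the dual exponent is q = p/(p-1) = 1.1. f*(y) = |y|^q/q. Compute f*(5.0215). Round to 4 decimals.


The conjugate exponent q satisfies 1/p + 1/q = 1.
p = 11, so q = 11/(11 - 1) = 1.1
|y|^q = 5.0215^1.1 = 5.9009
f*(5.0215) = 5.9009 / 1.1 = 5.3644


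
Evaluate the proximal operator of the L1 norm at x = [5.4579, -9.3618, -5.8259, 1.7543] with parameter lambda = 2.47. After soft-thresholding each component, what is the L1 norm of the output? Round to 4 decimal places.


Soft-thresholding with lambda = 2.47:
prox(5.4579) = sign(5.4579)*max(|5.4579| - 2.47, 0) = 2.9879
prox(-9.3618) = sign(-9.3618)*max(|-9.3618| - 2.47, 0) = -6.8918
prox(-5.8259) = sign(-5.8259)*max(|-5.8259| - 2.47, 0) = -3.3559
prox(1.7543) = sign(1.7543)*max(|1.7543| - 2.47, 0) = 0.0
prox(x) = [2.9879, -6.8918, -3.3559, 0.0]
||prox(x)||_1 = 2.9879 + 6.8918 + 3.3559 + 0.0 = 13.2356


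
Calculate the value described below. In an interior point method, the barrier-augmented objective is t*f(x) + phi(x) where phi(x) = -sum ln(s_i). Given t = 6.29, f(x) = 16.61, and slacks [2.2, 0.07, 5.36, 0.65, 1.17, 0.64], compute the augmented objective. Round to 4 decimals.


Step 1: Compute log-barrier.
ln values: [0.7885, -2.6593, 1.679, -0.4308, 0.157, -0.4463]
phi = -(0.7885 - 2.6593 + 1.679 - 0.4308 + 0.157 - 0.4463) = 0.9119
Step 2: Compute augmented objective.
t*f(x) = 6.29*16.61 = 104.4769
Total = 104.4769 + 0.9119 = 105.3888


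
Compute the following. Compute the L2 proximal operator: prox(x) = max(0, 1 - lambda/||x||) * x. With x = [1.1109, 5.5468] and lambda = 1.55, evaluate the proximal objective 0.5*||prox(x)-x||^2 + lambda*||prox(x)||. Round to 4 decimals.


Step 1: Compute ||x||.
||x|| = 5.657
Step 2: Compute scaling factor.
scale = max(0, 1 - 1.55/5.657) = 0.726
Step 3: prox(x) = [0.8065, 4.027]
||prox(x)|| = 4.107
Step 4: Proximal objective.
0.5*||prox-x||^2 = 1.2013
lambda*||prox|| = 6.3659
Total = 7.567


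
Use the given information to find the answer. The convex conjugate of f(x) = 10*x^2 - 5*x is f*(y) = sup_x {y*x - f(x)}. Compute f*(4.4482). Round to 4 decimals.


f*(y) = sup_x {y*x - a*x^2 - b*x} = sup_x {(y-b)*x - a*x^2}
FOC: (y - b) - 2a*x = 0 => x* = (y - b)/(2a)
x* = (4.4482 + 5)/(2*10) = 0.4724
f*(4.4482) = (y-b)^2/(4a) = (4.4482 + 5)^2/(4*10)
= 89.2685/40 = 2.2317


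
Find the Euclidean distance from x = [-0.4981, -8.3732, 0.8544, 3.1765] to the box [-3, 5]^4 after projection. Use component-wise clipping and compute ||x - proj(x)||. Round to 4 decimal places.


Project each component onto [-3, 5].
clip(-0.4981) = -0.4981, clip(-8.3732) = -3.0, clip(0.8544) = 0.8544, clip(3.1765) = 3.1765
Projection = [-0.4981, -3.0, 0.8544, 3.1765]
Squared diffs: [0.0, 28.8713, 0.0, 0.0]
Distance = sqrt(28.8713) = 5.3732


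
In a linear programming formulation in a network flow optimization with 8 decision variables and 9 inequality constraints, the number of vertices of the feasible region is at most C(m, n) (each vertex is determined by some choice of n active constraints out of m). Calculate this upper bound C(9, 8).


Each vertex corresponds to some choice of n active constraints out of m, so the number of vertices is at most C(m, n) = m! / (n!(m-n)!).
m = 9, n = 8
Numerator: 9 * 8 * 7 * 6 * 5 * 4 * 3 * 2
Denominator: 8! = 40320
C(9, 8) = 9


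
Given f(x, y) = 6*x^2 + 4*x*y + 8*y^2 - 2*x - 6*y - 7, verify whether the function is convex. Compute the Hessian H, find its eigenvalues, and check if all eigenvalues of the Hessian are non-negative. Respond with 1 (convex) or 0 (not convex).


The Hessian of f(x,y) = 6*x^2 + 4*x*y + 8*y^2 - 2*x - 6*y - 7 is:
H = [[12, 4], [4, 16]]
Trace = 12 + 16 = 28
Determinant = 12*16 - (4)^2 = 176
Discriminant = (28)^2 - 4*176 = 80.0
Eigenvalues: lambda_1 = 9.5279, lambda_2 = 18.4721
The function is convex.

1


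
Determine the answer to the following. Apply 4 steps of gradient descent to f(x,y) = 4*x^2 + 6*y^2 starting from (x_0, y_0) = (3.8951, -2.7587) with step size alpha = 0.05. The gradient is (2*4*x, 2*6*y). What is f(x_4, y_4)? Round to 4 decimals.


Gradient descent on f(x,y) = 4*x^2 + 6*y^2.
Starting point: (3.8951, -2.7587), alpha = 0.05
Step 1: grad_x = 2*4*3.8951 = 31.1608, grad_y = 2*6*-2.7587 = -33.1044
  x_1 = 3.8951 - 0.05*31.1608 = 2.3371
  y_1 = -2.7587 - 0.05*-33.1044 = -1.1035
Step 2: grad_x = 2*4*2.3371 = 18.6965, grad_y = 2*6*-1.1035 = -13.2418
  x_2 = 2.3371 - 0.05*18.6965 = 1.4022
  y_2 = -1.1035 - 0.05*-13.2418 = -0.4414
Step 3: grad_x = 2*4*1.4022 = 11.2179, grad_y = 2*6*-0.4414 = -5.2967
  x_3 = 1.4022 - 0.05*11.2179 = 0.8413
  y_3 = -0.4414 - 0.05*-5.2967 = -0.1766
Step 4: grad_x = 2*4*0.8413 = 6.7307, grad_y = 2*6*-0.1766 = -2.1187
  x_4 = 0.8413 - 0.05*6.7307 = 0.5048
  y_4 = -0.1766 - 0.05*-2.1187 = -0.0706
f(0.5048, -0.0706) = 4*0.5048^2 + 6*(-0.0706)^2 = 1.0492


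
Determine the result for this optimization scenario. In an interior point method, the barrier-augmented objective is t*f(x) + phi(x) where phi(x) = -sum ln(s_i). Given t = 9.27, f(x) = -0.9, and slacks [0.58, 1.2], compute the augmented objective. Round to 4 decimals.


Step 1: Compute log-barrier.
ln values: [-0.5447, 0.1823]
phi = -(-0.5447 + 0.1823) = 0.3624
Step 2: Compute augmented objective.
t*f(x) = 9.27*-0.9 = -8.343
Total = -8.343 + 0.3624 = -7.9806


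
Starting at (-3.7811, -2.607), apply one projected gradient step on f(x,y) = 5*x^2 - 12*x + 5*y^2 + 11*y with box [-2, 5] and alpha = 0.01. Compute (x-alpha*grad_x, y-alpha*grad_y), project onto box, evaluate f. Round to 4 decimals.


Step 1: Compute gradient at (-3.7811, -2.607).
grad_x = 2*5*-3.7811 - 12 = -49.811
grad_y = 2*5*-2.607 + 11 = -15.07
Step 2: Gradient step.
x_raw = -3.7811 - 0.01*-49.811 = -3.283
y_raw = -2.607 - 0.01*-15.07 = -2.4563
Step 3: Project onto [-2, 5].
x_proj = clip(-3.283) = -2.0
y_proj = clip(-2.4563) = -2.0
Step 4: Evaluate f.
f(-2.0, -2.0) = 42.0


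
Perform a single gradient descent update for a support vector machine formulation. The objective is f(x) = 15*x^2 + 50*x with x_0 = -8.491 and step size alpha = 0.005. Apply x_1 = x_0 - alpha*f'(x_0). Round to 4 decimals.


We compute the gradient at x_0 and apply the update.
f'(x) = 30*x + 50
f'(-8.491) = 30*-8.491 + 50 = -204.73
x_1 = -8.491 - 0.005*-204.73 = -7.4674


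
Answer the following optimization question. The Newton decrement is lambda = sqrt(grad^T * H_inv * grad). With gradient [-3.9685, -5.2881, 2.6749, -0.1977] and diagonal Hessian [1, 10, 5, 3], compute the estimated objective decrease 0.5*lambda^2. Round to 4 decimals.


Step 1: H is diagonal, so H^(-1) * g = [-3.9685, -0.5288, 0.535, -0.0659].
Step 2: g^T H^(-1) g = sum_i g_i^2 / H_ii
  = (-3.9685)^2/1 + (-5.2881)^2/10 + (2.6749)^2/5 + (-0.1977)^2/3
  = 15.749 + 2.7964 + 1.431 + 0.013 = 19.9894
Step 3: Objective decrease = 0.5 * g^T H^(-1) g = 9.9947


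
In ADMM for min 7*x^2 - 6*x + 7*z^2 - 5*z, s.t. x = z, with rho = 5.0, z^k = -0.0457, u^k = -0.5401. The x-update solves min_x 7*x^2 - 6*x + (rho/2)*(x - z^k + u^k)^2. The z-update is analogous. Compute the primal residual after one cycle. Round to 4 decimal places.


ADMM iteration with rho = 5.0, z^k = -0.0457, u^k = -0.5401
Step 1: x-update.
Minimize 7*x^2 - 6*x + (5.0/2)*(x + 0.0457 - 0.5401)^2
FOC: (2*7 + 5.0)*x = 6 + 5.0*(-0.0457 + 0.5401)
x^{k+1} = 0.4459
Step 2: z-update.
Minimize 7*z^2 - 5*z + (5.0/2)*(0.4459 - z - 0.5401)^2
FOC: (2*7 + 5.0)*z = 5 + 5.0*(0.4459 - 0.5401)
z^{k+1} = 0.2384
Step 3: u-update.
u^{k+1} = -0.5401 + 0.4459 - 0.2384 = -0.3326
Step 4: Primal residual = |0.4459 - 0.2384| = 0.2075


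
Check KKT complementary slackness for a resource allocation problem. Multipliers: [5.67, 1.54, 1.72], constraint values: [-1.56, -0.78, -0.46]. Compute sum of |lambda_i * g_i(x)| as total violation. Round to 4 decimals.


KKT complementary slackness check:
lambda_1 * g_1 = 5.67 * -1.56 = -8.8452
lambda_2 * g_2 = 1.54 * -0.78 = -1.2012
lambda_3 * g_3 = 1.72 * -0.46 = -0.7912
Total violation = 8.8452 + 1.2012 + 0.7912 = 10.8376


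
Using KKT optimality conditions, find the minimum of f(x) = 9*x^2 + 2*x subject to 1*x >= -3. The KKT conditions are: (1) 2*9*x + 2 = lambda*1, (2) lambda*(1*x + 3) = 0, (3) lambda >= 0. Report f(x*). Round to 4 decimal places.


Step 1: Try lambda = 0 (constraint inactive).
Stationarity: 2*9*x + 2 = 0
x* = -2/(2*9) = -1/9 = -0.1111 (rounded; the exact value -1/9 is used below)
Check constraint: 1*-0.1111 = -0.1111 >= -3 -- satisfied.
Step 2: Compute optimal value.
f(x*) = 9*(-1/9)^2 + 2*(-1/9) = -0.1111


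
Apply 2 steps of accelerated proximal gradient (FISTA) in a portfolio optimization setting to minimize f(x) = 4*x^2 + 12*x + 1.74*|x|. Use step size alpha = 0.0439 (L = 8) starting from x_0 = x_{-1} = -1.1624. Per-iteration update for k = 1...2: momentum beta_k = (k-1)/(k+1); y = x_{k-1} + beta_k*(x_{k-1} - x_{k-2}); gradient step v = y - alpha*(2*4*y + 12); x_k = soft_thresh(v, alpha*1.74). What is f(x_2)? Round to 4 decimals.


FISTA on f(x) = 4*x^2 + 12*x + 1.74*|x|
L = 8, alpha = 0.0439
Iteration 1: beta = 0.0, y = -1.1624 + 0.0*(-1.1624 + 1.1624) = -1.1624
  grad(y) = 2.7008, v = y - alpha*grad = -1.281
  prox(v) = soft_thresh(-1.281, 0.0764) = -1.2046
Iteration 2: beta = 0.3333, y = -1.2046 + 0.3333*(-1.2046 + 1.1624) = -1.2186
  grad(y) = 2.2509, v = y - alpha*grad = -1.3175
  prox(v) = soft_thresh(-1.3175, 0.0764) = -1.2411
f(x_2) = 4*(-1.2411)^2 + 12*(-1.2411) + 1.74*|-1.2411| = -6.5724


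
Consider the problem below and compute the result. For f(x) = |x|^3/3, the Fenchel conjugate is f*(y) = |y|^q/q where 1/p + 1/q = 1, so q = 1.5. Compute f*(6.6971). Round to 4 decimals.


The conjugate exponent q satisfies 1/p + 1/q = 1.
p = 3, so q = 3/(3 - 1) = 1.5
|y|^q = 6.6971^1.5 = 17.3313
f*(6.6971) = 17.3313 / 1.5 = 11.5542


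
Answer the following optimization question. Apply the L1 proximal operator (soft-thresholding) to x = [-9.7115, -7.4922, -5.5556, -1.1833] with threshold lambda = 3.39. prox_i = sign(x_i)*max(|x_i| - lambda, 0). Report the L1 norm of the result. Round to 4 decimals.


Soft-thresholding with lambda = 3.39:
prox(-9.7115) = sign(-9.7115)*max(|-9.7115| - 3.39, 0) = -6.3215
prox(-7.4922) = sign(-7.4922)*max(|-7.4922| - 3.39, 0) = -4.1022
prox(-5.5556) = sign(-5.5556)*max(|-5.5556| - 3.39, 0) = -2.1656
prox(-1.1833) = sign(-1.1833)*max(|-1.1833| - 3.39, 0) = 0.0
prox(x) = [-6.3215, -4.1022, -2.1656, 0.0]
||prox(x)||_1 = 6.3215 + 4.1022 + 2.1656 + 0.0 = 12.5893


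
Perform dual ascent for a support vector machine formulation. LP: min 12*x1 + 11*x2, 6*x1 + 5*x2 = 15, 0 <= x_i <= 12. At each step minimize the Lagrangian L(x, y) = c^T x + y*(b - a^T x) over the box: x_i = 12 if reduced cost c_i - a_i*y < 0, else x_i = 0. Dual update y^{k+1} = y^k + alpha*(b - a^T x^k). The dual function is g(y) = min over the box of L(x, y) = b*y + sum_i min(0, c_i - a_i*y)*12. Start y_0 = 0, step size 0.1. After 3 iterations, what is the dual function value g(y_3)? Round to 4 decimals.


Dual ascent for LP: min 12*x1 + 11*x2, 6*x1 + 5*x2 = 15, 0 <= x_i <= 12
Step 1: y^k = 0.0, reduced costs: (12.0, 11.0)
  x^k = (0.0, 0.0), subgradient = b - a^T x = 15.0
  y^{k+1} = 0.0 + 0.1*15.0 = 1.5
Step 2: y^k = 1.5, reduced costs: (3.0, 3.5)
  x^k = (0.0, 0.0), subgradient = b - a^T x = 15.0
  y^{k+1} = 1.5 + 0.1*15.0 = 3.0
Step 3: y^k = 3.0, reduced costs: (-6.0, -4.0)
  x^k = (12.0, 12.0), subgradient = b - a^T x = -117.0
  y^{k+1} = 3.0 + 0.1*-117.0 = -8.7
Dual objective at y_3 = -8.7: reduced costs (64.2, 54.5), box minimizer x = (0.0, 0.0)
g(y_3) = b*y + (c1 - a1*y)*x1 + (c2 - a2*y)*x2 = 15*(-8.7) + 64.2*0.0 + 54.5*0.0 = -130.5 + 0.0 + 0.0 = -130.5


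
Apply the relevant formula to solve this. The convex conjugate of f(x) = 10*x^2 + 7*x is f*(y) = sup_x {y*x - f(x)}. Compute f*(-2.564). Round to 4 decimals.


f*(y) = sup_x {y*x - a*x^2 - b*x} = sup_x {(y-b)*x - a*x^2}
FOC: (y - b) - 2a*x = 0 => x* = (y - b)/(2a)
x* = (-2.564 - 7)/(2*10) = -0.4782
f*(-2.564) = (y-b)^2/(4a) = (-2.564 - 7)^2/(4*10)
= 91.4701/40 = 2.2868


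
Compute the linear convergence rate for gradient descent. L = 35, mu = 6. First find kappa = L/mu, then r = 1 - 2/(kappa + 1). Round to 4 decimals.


Step 1: Compute the condition number.
kappa = L/mu = 35/6 = 5.8333
Step 2: Compute the convergence rate.
r = 1 - 2/(kappa + 1) = 1 - 2*mu/(L + mu) = (L - mu)/(L + mu) = 29/41 = 0.7073


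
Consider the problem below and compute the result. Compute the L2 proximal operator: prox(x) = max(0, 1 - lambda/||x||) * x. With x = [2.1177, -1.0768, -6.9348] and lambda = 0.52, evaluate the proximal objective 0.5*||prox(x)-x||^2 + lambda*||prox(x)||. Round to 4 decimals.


Step 1: Compute ||x||.
||x|| = 7.3305
Step 2: Compute scaling factor.
scale = max(0, 1 - 0.52/7.3305) = 0.9291
Step 3: prox(x) = [1.9675, -1.0004, -6.4429]
||prox(x)|| = 6.8105
Step 4: Proximal objective.
0.5*||prox-x||^2 = 0.1352
lambda*||prox|| = 3.5415
Total = 3.6766


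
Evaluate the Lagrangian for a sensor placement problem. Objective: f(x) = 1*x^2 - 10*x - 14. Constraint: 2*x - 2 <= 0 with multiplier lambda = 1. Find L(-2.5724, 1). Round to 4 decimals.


Step 1: Evaluate f(x).
f(-2.5724) = 1*(-2.5724)^2 - 10*(-2.5724) - 14 = 18.3412
Step 2: Evaluate g(x).
g(-2.5724) = 2*-2.5724 - 2 = -7.1448
Step 3: Compute Lagrangian.
L = 18.3412 + 1*-7.1448 = 11.1964


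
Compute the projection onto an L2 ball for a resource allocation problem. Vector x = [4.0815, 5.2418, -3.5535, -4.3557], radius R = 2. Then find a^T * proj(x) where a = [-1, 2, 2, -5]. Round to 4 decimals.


Step 1: Compute ||x|| (intermediates to 6 decimals).
||x|| = sqrt(4.0815^2 + 5.2418^2 + (-3.5535)^2 + (-4.3557)^2) = 8.702563
Step 2: Project.
Since ||x|| > R, scale = R/||x|| = 2/8.702563 = 0.229817, proj(x) = scale * x
proj(x) = [0.937998, 1.204655, -0.816655, -1.001014]
Step 3: Dot product.
a^T * proj(x) = -1*0.937998 + 2*1.204655 + 2*(-0.816655) - 5*(-1.001014) = 4.8431


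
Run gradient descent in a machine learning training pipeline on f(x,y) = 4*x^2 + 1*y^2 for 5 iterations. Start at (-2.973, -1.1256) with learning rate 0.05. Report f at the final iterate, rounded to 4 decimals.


Gradient descent on f(x,y) = 4*x^2 + 1*y^2.
Starting point: (-2.973, -1.1256), alpha = 0.05
Step 1: grad_x = 2*4*-2.973 = -23.784, grad_y = 2*1*-1.1256 = -2.2512
  x_1 = -2.973 - 0.05*-23.784 = -1.7838
  y_1 = -1.1256 - 0.05*-2.2512 = -1.013
Step 2: grad_x = 2*4*-1.7838 = -14.2704, grad_y = 2*1*-1.013 = -2.0261
  x_2 = -1.7838 - 0.05*-14.2704 = -1.0703
  y_2 = -1.013 - 0.05*-2.0261 = -0.9117
Step 3: grad_x = 2*4*-1.0703 = -8.5622, grad_y = 2*1*-0.9117 = -1.8235
  x_3 = -1.0703 - 0.05*-8.5622 = -0.6422
  y_3 = -0.9117 - 0.05*-1.8235 = -0.8206
Step 4: grad_x = 2*4*-0.6422 = -5.1373, grad_y = 2*1*-0.8206 = -1.6411
  x_4 = -0.6422 - 0.05*-5.1373 = -0.3853
  y_4 = -0.8206 - 0.05*-1.6411 = -0.7385
Step 5: grad_x = 2*4*-0.3853 = -3.0824, grad_y = 2*1*-0.7385 = -1.477
  x_5 = -0.3853 - 0.05*-3.0824 = -0.2312
  y_5 = -0.7385 - 0.05*-1.477 = -0.6647
f(-0.2312, -0.6647) = 4*(-0.2312)^2 + 1*(-0.6647)^2 = 0.6555


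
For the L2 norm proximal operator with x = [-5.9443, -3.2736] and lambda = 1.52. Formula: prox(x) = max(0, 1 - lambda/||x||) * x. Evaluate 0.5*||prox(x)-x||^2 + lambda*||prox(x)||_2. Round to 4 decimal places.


Step 1: Compute ||x||.
||x|| = 6.7861
Step 2: Compute scaling factor.
scale = max(0, 1 - 1.52/6.7861) = 0.776
Step 3: prox(x) = [-4.6129, -2.5404]
||prox(x)|| = 5.2661
Step 4: Proximal objective.
0.5*||prox-x||^2 = 1.1552
lambda*||prox|| = 8.0045
Total = 9.1597


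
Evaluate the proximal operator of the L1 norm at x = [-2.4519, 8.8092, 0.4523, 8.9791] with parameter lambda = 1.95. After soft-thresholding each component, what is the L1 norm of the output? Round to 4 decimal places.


Soft-thresholding with lambda = 1.95:
prox(-2.4519) = sign(-2.4519)*max(|-2.4519| - 1.95, 0) = -0.5019
prox(8.8092) = sign(8.8092)*max(|8.8092| - 1.95, 0) = 6.8592
prox(0.4523) = sign(0.4523)*max(|0.4523| - 1.95, 0) = 0.0
prox(8.9791) = sign(8.9791)*max(|8.9791| - 1.95, 0) = 7.0291
prox(x) = [-0.5019, 6.8592, 0.0, 7.0291]
||prox(x)||_1 = 0.5019 + 6.8592 + 0.0 + 7.0291 = 14.3902


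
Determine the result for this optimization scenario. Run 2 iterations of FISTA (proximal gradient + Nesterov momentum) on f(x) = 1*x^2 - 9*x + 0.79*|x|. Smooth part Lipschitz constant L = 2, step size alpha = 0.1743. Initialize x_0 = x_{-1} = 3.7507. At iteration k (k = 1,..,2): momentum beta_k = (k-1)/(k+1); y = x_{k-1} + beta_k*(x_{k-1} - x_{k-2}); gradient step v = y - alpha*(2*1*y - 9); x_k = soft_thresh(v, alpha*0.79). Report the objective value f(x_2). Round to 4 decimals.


FISTA on f(x) = 1*x^2 - 9*x + 0.79*|x|
L = 2, alpha = 0.1743
Iteration 1: beta = 0.0, y = 3.7507 + 0.0*(3.7507 - 3.7507) = 3.7507
  grad(y) = -1.4986, v = y - alpha*grad = 4.0119
  prox(v) = soft_thresh(4.0119, 0.1377) = 3.8742
Iteration 2: beta = 0.3333, y = 3.8742 + 0.3333*(3.8742 - 3.7507) = 3.9154
  grad(y) = -1.1692, v = y - alpha*grad = 4.1192
  prox(v) = soft_thresh(4.1192, 0.1377) = 3.9815
f(x_2) = 1*3.9815^2 - 9*3.9815 + 0.79*|3.9815| = -16.8358


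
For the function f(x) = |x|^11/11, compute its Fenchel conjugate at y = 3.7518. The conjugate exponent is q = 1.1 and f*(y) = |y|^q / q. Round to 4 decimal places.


The conjugate exponent q satisfies 1/p + 1/q = 1.
p = 11, so q = 11/(11 - 1) = 1.1
|y|^q = 3.7518^1.1 = 4.2822
f*(3.7518) = 4.2822 / 1.1 = 3.8929


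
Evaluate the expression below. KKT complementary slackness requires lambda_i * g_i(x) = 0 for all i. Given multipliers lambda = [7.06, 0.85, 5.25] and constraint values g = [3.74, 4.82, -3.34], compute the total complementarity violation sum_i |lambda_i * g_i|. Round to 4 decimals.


KKT complementary slackness check:
lambda_1 * g_1 = 7.06 * 3.74 = 26.4044
lambda_2 * g_2 = 0.85 * 4.82 = 4.097
lambda_3 * g_3 = 5.25 * -3.34 = -17.535
Total violation = 26.4044 + 4.097 + 17.535 = 48.0364


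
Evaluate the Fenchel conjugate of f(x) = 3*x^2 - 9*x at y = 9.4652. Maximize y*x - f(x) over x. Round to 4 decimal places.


f*(y) = sup_x {y*x - a*x^2 - b*x} = sup_x {(y-b)*x - a*x^2}
FOC: (y - b) - 2a*x = 0 => x* = (y - b)/(2a)
x* = (9.4652 + 9)/(2*3) = 3.0775
f*(9.4652) = (y-b)^2/(4a) = (9.4652 + 9)^2/(4*3)
= 340.9636/12 = 28.4136


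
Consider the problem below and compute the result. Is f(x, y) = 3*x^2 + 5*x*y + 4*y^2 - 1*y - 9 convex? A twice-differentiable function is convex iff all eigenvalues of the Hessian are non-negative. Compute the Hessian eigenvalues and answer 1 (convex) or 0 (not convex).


The Hessian of f(x,y) = 3*x^2 + 5*x*y + 4*y^2 - 1*y - 9 is:
H = [[6, 5], [5, 8]]
Trace = 6 + 8 = 14
Determinant = 6*8 - (5)^2 = 23
Discriminant = (14)^2 - 4*23 = 104.0
Eigenvalues: lambda_1 = 1.901, lambda_2 = 12.099
The function is convex.

1


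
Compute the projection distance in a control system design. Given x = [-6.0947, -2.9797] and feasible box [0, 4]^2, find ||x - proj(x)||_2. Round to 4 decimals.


Project each component onto [0, 4].
clip(-6.0947) = 0.0, clip(-2.9797) = 0.0
Projection = [0.0, 0.0]
Squared diffs: [37.1454, 8.8786]
Distance = sqrt(46.024) = 6.7841


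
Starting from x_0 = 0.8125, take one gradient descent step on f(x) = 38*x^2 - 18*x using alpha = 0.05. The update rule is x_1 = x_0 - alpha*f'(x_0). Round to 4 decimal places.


We compute the gradient at x_0 and apply the update.
f'(x) = 76*x - 18
f'(0.8125) = 76*0.8125 - 18 = 43.75
x_1 = 0.8125 - 0.05*43.75 = -1.375


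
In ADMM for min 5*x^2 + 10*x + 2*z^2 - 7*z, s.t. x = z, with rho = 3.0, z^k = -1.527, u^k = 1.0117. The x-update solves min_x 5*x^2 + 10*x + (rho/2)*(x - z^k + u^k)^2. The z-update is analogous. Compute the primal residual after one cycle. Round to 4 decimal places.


ADMM iteration with rho = 3.0, z^k = -1.527, u^k = 1.0117
Step 1: x-update.
Minimize 5*x^2 + 10*x + (3.0/2)*(x + 1.527 + 1.0117)^2
FOC: (2*5 + 3.0)*x = -10 + 3.0*(-1.527 - 1.0117)
x^{k+1} = -1.3551
Step 2: z-update.
Minimize 2*z^2 - 7*z + (3.0/2)*(-1.3551 - z + 1.0117)^2
FOC: (2*2 + 3.0)*z = 7 + 3.0*(-1.3551 + 1.0117)
z^{k+1} = 0.8528
Step 3: u-update.
u^{k+1} = 1.0117 - 1.3551 - 0.8528 = -1.1962
Step 4: Primal residual = |-1.3551 - 0.8528| = 2.2079


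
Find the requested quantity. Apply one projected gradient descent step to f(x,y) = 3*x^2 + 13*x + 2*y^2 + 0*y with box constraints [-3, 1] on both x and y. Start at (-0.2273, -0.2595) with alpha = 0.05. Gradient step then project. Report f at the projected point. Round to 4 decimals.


Step 1: Compute gradient at (-0.2273, -0.2595).
grad_x = 2*3*-0.2273 + 13 = 11.6362
grad_y = 2*2*-0.2595 + 0 = -1.038
Step 2: Gradient step.
x_raw = -0.2273 - 0.05*11.6362 = -0.8091
y_raw = -0.2595 - 0.05*-1.038 = -0.2076
Step 3: Project onto [-3, 1].
x_proj = clip(-0.8091) = -0.8091
y_proj = clip(-0.2076) = -0.2076
Step 4: Evaluate f.
f(-0.8091, -0.2076) = -8.4683


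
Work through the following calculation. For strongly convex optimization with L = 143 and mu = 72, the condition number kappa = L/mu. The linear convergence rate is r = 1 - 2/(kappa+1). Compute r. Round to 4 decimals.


Step 1: Compute the condition number.
kappa = L/mu = 143/72 = 1.9861
Step 2: Compute the convergence rate.
r = 1 - 2/(kappa + 1) = 1 - 2*mu/(L + mu) = (L - mu)/(L + mu) = 71/215 = 0.3302


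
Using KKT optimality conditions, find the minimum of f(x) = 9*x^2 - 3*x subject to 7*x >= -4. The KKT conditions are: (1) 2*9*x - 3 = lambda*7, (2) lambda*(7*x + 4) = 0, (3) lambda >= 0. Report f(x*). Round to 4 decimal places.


Step 1: Try lambda = 0 (constraint inactive).
Stationarity: 2*9*x - 3 = 0
x* = 3/(2*9) = 1/6 = 0.1667 (rounded; the exact value 1/6 is used below)
Check constraint: 7*0.1667 = 1.1669 >= -4 -- satisfied.
Step 2: Compute optimal value.
f(x*) = 9*(1/6)^2 - 3*(1/6) = -0.25


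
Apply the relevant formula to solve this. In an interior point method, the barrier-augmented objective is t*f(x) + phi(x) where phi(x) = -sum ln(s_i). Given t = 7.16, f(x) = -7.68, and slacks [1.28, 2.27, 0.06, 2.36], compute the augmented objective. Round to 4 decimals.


Step 1: Compute log-barrier.
ln values: [0.2469, 0.8198, -2.8134, 0.8587]
phi = -(0.2469 + 0.8198 - 2.8134 + 0.8587) = 0.8881
Step 2: Compute augmented objective.
t*f(x) = 7.16*-7.68 = -54.9888
Total = -54.9888 + 0.8881 = -54.1007


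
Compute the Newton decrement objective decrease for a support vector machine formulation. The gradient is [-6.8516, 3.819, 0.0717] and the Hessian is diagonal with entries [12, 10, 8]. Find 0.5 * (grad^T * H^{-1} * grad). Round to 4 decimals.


Step 1: H is diagonal, so H^(-1) * g = [-0.571, 0.3819, 0.009].
Step 2: g^T H^(-1) g = sum_i g_i^2 / H_ii
  = (-6.8516)^2/12 + (3.819)^2/10 + (0.0717)^2/8
  = 3.912 + 1.4585 + 0.0006 = 5.3712
Step 3: Objective decrease = 0.5 * g^T H^(-1) g = 2.6856
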